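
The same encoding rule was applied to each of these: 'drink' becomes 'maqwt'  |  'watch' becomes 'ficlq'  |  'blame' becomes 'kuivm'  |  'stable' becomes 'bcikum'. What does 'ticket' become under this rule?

cqltmc

The shift depends on letter class: consonant d→m is +9, but vowel i→q is +8. The rule splits by letter class: vowels +8, consonants +9.
For ticket: t(cons)+9=c, i(vowel)+8=q, c(cons)+9=l, k(cons)+9=t, e(vowel)+8=m, t(cons)+9=c.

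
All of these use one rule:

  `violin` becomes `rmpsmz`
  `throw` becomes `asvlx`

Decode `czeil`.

heavy

The output letters match the input read backwards, each shifted +4: violin reversed is niloiv. The word is reversed, then every letter is shifted forward by 4.
Undoing it on czeil: shift back: c−4=y, z−4=v, e−4=a, i−4=e, l−4=h → yvaeh; then reverse → heavy.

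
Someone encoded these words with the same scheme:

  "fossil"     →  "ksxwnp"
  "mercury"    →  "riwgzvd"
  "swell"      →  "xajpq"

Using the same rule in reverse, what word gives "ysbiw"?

tower

A repeating key of period 2 is used — shifts +5, +4 over and over.
Reversing it on ysbiw: y−5=t, s−4=o, b−5=w, i−4=e, w−5=r.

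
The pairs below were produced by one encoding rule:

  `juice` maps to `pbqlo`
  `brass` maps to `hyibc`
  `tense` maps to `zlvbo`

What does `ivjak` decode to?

Letter i (0-indexed) is shifted by i+6, so successive shifts are 6, 7, 8, ….
Reversing it on ivjak: i−6=c, v−7=o, j−8=b, a−9=r, k−10=a.

cobra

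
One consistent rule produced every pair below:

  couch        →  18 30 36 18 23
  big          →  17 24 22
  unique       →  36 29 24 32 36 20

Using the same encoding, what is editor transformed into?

20 19 24 35 30 33

c is letter #3 and maps to 18: an offset of 15. Each letter is replaced by its alphabet position (a=1..z=26) + 15.
For editor: e=5→20, d=4→19, i=9→24, t=20→35, o=15→30, r=18→33.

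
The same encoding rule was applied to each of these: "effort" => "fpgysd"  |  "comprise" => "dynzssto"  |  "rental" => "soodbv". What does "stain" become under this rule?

Shifts by position in effort: pos 0: e→f (+1), pos 1: f→p (+10), pos 2: f→g (+1), pos 3: o→y (+10) — repeating every 2. A repeating key of period 2 is used — shifts +1, +10 over and over.
For stain: s+1=t, t+10=d, a+1=b, i+10=s, n+1=o.

tdbso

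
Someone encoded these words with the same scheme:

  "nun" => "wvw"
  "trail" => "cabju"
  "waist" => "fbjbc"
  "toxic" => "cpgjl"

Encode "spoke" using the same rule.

byptf

The shift depends on letter class: consonant n→w is +9, but vowel u→v is +1. Vowels shift forward by 1 and consonants shift forward by 9.
For spoke: s(cons)+9=b, p(cons)+9=y, o(vowel)+1=p, k(cons)+9=t, e(vowel)+1=f.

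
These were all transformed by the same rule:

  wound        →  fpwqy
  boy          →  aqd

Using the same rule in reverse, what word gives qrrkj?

The word is reversed, then every letter is shifted forward by 2.
Undoing it on qrrkj: shift back: q−2=o, r−2=p, r−2=p, k−2=i, j−2=h → oppih; then reverse → hippo.

hippo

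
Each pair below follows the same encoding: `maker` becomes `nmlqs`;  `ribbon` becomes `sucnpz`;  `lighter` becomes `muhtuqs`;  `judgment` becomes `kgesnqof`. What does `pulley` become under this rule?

qgmxfk

Shifts by position in maker: pos 0: m→n (+1), pos 1: a→m (+12), pos 2: k→l (+1), pos 3: e→q (+12) — repeating every 2. A repeating key of period 2 is used — shifts +1, +12 over and over.
Applying it to pulley: p+1=q, u+12=g, l+1=m, l+12=x, e+1=f, y+12=k.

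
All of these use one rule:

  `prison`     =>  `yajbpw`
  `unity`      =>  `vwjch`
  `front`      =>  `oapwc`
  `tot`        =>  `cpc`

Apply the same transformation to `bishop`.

kjbqpy

The shift depends on letter class: consonant p→y is +9, but vowel i→j is +1. Vowels shift forward by 1 and consonants shift forward by 9.
On bishop: b(cons)+9=k, i(vowel)+1=j, s(cons)+9=b, h(cons)+9=q, o(vowel)+1=p, p(cons)+9=y.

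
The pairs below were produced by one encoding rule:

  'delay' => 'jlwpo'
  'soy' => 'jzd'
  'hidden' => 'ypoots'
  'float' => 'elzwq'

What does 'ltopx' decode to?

The output letters match the input read backwards, each shifted +11: delay reversed is yaled. Read the word backwards and shift each letter +11.
Reversing it on ltopx: shift back: l−11=a, t−11=i, o−11=d, p−11=e, x−11=m → aidem; then reverse → media.

media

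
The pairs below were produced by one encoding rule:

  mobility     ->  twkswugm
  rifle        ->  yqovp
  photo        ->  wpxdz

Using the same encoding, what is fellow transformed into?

In mobility: m→t is +7, o→w is +8, b→k is +9, i→s is +10 — the shift increases by 1 each position. The shift increases by 1 at each position, starting from +7: 7, 8, 9, ….
On fellow: f+7=m, e+8=m, l+9=u, l+10=v, o+11=z, w+12=i.

mmuvzi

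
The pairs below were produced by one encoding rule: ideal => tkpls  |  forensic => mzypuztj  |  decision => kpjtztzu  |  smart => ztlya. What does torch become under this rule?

The rule splits by letter class: vowels +11, consonants +7.
Applying it to torch: t(cons)+7=a, o(vowel)+11=z, r(cons)+7=y, c(cons)+7=j, h(cons)+7=o.

azyjo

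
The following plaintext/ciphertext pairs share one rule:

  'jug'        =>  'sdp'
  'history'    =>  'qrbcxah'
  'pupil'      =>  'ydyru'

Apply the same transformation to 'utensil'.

Compare letters: j→s is +9, u→d is +9, g→p is +9 — a constant shift. Every letter moves 9 places later in the alphabet, wrapping around z→a.
On utensil: u+9=d, t+9=c, e+9=n, n+9=w, s+9=b, i+9=r, l+9=u.

dcnwbru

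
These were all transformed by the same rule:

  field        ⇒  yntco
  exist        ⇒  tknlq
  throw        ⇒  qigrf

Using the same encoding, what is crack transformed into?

f(5)→y(24) and i(8)→n(13) fit y≡5x+25 (mod 26); the inverse of 5 mod 26 is 21. Each letter's alphabet position (a=0..z=25) is mapped through 5·x+25 mod 26 — an affine cipher.
On crack: c(2)→5·2+25≡9=j; r(17)→5·17+25≡6=g; a(0)→5·0+25≡25=z; c(2)→5·2+25≡9=j; k(10)→5·10+25≡23=x (all mod 26).

jgzjx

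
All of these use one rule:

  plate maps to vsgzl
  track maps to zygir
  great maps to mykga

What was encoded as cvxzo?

worth

Shifts by position in plate: pos 0: p→v (+6), pos 1: l→s (+7), pos 2: a→g (+6), pos 3: t→z (+6), pos 4: e→l (+7) — repeating every 3. It's a Vigenère-style cipher with numeric key [6,7,6]: position i shifts by key[i mod 3].
Reversing it on cvxzo: c−6=w, v−7=o, x−6=r, z−6=t, o−7=h.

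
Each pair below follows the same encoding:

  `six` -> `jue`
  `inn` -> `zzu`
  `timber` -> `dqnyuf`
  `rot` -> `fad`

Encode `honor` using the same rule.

The output letters match the input read backwards, each shifted +12: six reversed is xis. Two steps: reverse the string, then apply a Caesar shift of +12.
On honor: reverse → ronoh; then shift: r+12=d, o+12=a, n+12=z, o+12=a, h+12=t.

dazat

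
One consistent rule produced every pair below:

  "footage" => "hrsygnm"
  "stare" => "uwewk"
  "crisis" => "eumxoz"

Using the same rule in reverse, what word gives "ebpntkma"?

The shift increases by 1 at each position, starting from +2: 2, 3, 4, ….
Decoding ebpntkma: e−2=c, b−3=y, p−4=l, n−5=i, t−6=n, k−7=d, m−8=e, a−9=r.

cylinder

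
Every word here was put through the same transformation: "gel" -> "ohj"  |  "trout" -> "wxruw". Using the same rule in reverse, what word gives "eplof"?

climb

The output letters match the input read backwards, each shifted +3: gel reversed is leg. Read the word backwards and shift each letter +3.
Reversing it on eplof: shift back: e−3=b, p−3=m, l−3=i, o−3=l, f−3=c → bmilc; then reverse → climb.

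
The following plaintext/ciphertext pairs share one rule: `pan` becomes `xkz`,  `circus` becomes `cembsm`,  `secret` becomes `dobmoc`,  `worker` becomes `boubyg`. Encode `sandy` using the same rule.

The word is reversed, then every letter is shifted forward by 10.
On sandy: reverse → ydnas; then shift: y+10=i, d+10=n, n+10=x, a+10=k, s+10=c.

inxkc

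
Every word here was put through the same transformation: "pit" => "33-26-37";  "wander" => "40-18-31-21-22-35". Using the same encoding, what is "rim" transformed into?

35-26-30

p is letter #16 and maps to 33: an offset of 17. The number is (letter's place in the alphabet, a=1) + 17.
Applying it to rim: r=18→35, i=9→26, m=13→30.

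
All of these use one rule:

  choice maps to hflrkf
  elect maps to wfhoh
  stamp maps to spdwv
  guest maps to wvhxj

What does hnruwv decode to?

Two steps: reverse the string, then apply a Caesar shift of +3.
Undoing it on hnruwv: shift back: h−3=e, n−3=k, r−3=o, u−3=r, w−3=t, v−3=s → ekorts; then reverse → stroke.

stroke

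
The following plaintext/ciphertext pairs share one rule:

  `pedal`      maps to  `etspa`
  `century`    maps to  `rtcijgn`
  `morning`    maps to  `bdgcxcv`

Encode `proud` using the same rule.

egdjs

Compare letters: p→e is +15, e→t is +15, d→s is +15 — a constant shift. This is a Caesar cipher with shift 15.
For proud: p+15=e, r+15=g, o+15=d, u+15=j, d+15=s.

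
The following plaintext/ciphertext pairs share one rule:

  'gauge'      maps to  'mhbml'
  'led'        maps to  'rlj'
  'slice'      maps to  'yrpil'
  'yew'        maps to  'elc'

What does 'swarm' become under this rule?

ychxs

The shift depends on letter class: consonant g→m is +6, but vowel a→h is +7. Two shifts are in play — +7 for a/e/i/o/u, +6 for every other letter.
For swarm: s(cons)+6=y, w(cons)+6=c, a(vowel)+7=h, r(cons)+6=x, m(cons)+6=s.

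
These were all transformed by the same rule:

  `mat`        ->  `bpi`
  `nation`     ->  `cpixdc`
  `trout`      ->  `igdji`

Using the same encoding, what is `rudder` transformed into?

gjsstg

It's a constant shift of +15 (ROT15).
On rudder: r+15=g, u+15=j, d+15=s, d+15=s, e+15=t, r+15=g.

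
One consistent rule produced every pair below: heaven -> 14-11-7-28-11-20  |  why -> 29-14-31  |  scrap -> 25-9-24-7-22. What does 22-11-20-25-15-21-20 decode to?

Each letter is replaced by its alphabet position (a=1..z=26) + 6.
Reversing it on 22-11-20-25-15-21-20: 22→(22−6)÷1=16=p, 11→(11−6)÷1=5=e, 20→(20−6)÷1=14=n, 25→(25−6)÷1=19=s, 15→(15−6)÷1=9=i, 21→(21−6)÷1=15=o, 20→(20−6)÷1=14=n.

pension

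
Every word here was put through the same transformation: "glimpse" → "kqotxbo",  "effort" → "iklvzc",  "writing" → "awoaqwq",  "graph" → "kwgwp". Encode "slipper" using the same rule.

wqowxnb

In glimpse: g→k is +4, l→q is +5, i→o is +6, m→t is +7 — the shift increases by 1 each position. Each letter shifts forward by (position + 4), i.e. 4, 5, 6, … — the shift grows by one for each successive letter.
For slipper: s+4=w, l+5=q, i+6=o, p+7=w, p+8=x, e+9=n, r+10=b.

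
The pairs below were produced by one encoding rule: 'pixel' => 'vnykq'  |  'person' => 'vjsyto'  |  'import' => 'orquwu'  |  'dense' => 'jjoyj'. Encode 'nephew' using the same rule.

tjqnjx

It's a Vigenère-style cipher with numeric key [6,5,1]: position i shifts by key[i mod 3].
For nephew: n+6=t, e+5=j, p+1=q, h+6=n, e+5=j, w+1=x.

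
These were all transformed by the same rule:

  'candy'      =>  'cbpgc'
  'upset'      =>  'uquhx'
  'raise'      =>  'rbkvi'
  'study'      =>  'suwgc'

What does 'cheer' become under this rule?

In candy: c→c is +0, a→b is +1, n→p is +2, d→g is +3 — the shift increases by 1 each position. Letter i (0-indexed) is shifted by i+0, so successive shifts are 0, 1, 2, ….
For cheer: c+0=c, h+1=i, e+2=g, e+3=h, r+4=v.

cighv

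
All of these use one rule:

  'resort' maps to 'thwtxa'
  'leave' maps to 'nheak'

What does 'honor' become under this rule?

jrrtx

Each letter shifts forward by (position + 2), i.e. 2, 3, 4, … — the shift grows by one for each successive letter.
For honor: h+2=j, o+3=r, n+4=r, o+5=t, r+6=x.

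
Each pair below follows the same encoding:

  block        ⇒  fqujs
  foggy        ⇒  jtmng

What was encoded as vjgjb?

Each letter shifts forward by (position + 4), i.e. 4, 5, 6, … — the shift grows by one for each successive letter.
Reversing it on vjgjb: v−4=r, j−5=e, g−6=a, j−7=c, b−8=t.

react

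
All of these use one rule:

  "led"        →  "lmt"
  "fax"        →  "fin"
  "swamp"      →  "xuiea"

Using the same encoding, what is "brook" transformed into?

swwzj

The output letters match the input read backwards, each shifted +8: led reversed is del. The word is reversed, then every letter is shifted forward by 8.
Applying it to brook: reverse → koorb; then shift: k+8=s, o+8=w, o+8=w, r+8=z, b+8=j.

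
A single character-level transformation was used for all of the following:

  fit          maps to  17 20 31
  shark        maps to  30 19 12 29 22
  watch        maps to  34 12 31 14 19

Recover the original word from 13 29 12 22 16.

The number is (letter's place in the alphabet, a=1) + 11.
Reversing it on 13 29 12 22 16: 13→(13−11)÷1=2=b, 29→(29−11)÷1=18=r, 12→(12−11)÷1=1=a, 22→(22−11)÷1=11=k, 16→(16−11)÷1=5=e.

brake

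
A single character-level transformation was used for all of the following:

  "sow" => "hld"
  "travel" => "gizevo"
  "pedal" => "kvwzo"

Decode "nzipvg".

Each pair mirrors across the alphabet (s↔h, o↔l, w↔d): positions sum to 25. This is the alphabet-reversal cipher (Atbash): a becomes z, b becomes y, etc.
Reversing it on nzipvg: n↔m, z↔a, i↔r, p↔k, v↔e, g↔t.

market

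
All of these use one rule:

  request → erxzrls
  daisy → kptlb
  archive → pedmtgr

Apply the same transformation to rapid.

epqtk

r(17)→e(4) and e(4)→r(17) fit y≡7x+15 (mod 26); the inverse of 7 mod 26 is 15. Treating letters as 0–25, the rule is x ↦ 7x + 15 (mod 26).
Applying it to rapid: r(17)→7·17+15≡4=e; a(0)→7·0+15≡15=p; p(15)→7·15+15≡16=q; i(8)→7·8+15≡19=t; d(3)→7·3+15≡10=k (all mod 26).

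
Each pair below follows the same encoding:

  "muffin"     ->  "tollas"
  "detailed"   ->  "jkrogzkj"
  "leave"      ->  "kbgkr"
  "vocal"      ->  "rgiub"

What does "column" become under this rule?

tsarui

The output letters match the input read backwards, each shifted +6: muffin reversed is niffum. The word is reversed, then every letter is shifted forward by 6.
For column: reverse → nmuloc; then shift: n+6=t, m+6=s, u+6=a, l+6=r, o+6=u, c+6=i.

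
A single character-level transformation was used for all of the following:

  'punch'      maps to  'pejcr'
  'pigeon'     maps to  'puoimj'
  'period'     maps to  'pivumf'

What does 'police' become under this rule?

p(15)→p(15) and u(20)→e(4) fit y≡3x+22 (mod 26); the inverse of 3 mod 26 is 9. This is an affine cipher: with a=0,…,z=25, each position x becomes (3x+22) mod 26.
For police: p(15)→3·15+22≡15=p; o(14)→3·14+22≡12=m; l(11)→3·11+22≡3=d; i(8)→3·8+22≡20=u; c(2)→3·2+22≡2=c; e(4)→3·4+22≡8=i (all mod 26).

pmduci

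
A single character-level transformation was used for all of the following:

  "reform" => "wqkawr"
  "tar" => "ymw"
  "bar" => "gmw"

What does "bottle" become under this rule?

gayyqq

The shift depends on letter class: consonant r→w is +5, but vowel e→q is +12. Two shifts are in play — +12 for a/e/i/o/u, +5 for every other letter.
For bottle: b(cons)+5=g, o(vowel)+12=a, t(cons)+5=y, t(cons)+5=y, l(cons)+5=q, e(vowel)+12=q.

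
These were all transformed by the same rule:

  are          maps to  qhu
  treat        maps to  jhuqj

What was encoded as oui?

yes

Compare letters: a→q is +16, r→h is +16, e→u is +16 — a constant shift. Each letter is shifted forward by 16 in the alphabet (a Caesar shift of +16).
Reversing it on oui: o−16=y, u−16=e, i−16=s.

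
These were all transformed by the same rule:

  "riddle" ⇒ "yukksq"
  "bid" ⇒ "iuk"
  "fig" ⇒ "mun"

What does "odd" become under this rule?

akk

The shift depends on letter class: consonant r→y is +7, but vowel i→u is +12. Vowels shift forward by 12 and consonants shift forward by 7.
On odd: o(vowel)+12=a, d(cons)+7=k, d(cons)+7=k.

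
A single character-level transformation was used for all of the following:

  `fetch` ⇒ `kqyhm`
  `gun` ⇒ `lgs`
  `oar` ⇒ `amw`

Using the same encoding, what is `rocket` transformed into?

wahpqy

Two shifts are in play — +12 for a/e/i/o/u, +5 for every other letter.
Applying it to rocket: r(cons)+5=w, o(vowel)+12=a, c(cons)+5=h, k(cons)+5=p, e(vowel)+12=q, t(cons)+5=y.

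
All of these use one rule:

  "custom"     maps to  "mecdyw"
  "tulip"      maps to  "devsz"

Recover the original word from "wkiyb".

mayor

Compare letters: c→m is +10, u→e is +10, s→c is +10 — a constant shift. This is a Caesar cipher with shift 10.
Undoing it on wkiyb: w−10=m, k−10=a, i−10=y, y−10=o, b−10=r.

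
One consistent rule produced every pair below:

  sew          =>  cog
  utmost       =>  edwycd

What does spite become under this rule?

Every letter moves 10 places later in the alphabet, wrapping around z→a.
On spite: s+10=c, p+10=z, i+10=s, t+10=d, e+10=o.

czsdo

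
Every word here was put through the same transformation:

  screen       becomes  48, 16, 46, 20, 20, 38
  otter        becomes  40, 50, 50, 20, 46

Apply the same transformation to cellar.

16, 20, 34, 34, 12, 46

The formula is n = 2×(alphabet index, a=1) + 10.
On cellar: c=3→16, e=5→20, l=12→34, l=12→34, a=1→12, r=18→46.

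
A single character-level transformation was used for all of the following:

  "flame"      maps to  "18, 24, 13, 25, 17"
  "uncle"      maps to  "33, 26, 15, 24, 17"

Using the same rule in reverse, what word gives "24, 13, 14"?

lab

f is letter #6 and maps to 18: an offset of 12. Letters become their 1-based position plus 12 (so a→13, b→14, …).
Reversing it on 24, 13, 14: 24→(24−12)÷1=12=l, 13→(13−12)÷1=1=a, 14→(14−12)÷1=2=b.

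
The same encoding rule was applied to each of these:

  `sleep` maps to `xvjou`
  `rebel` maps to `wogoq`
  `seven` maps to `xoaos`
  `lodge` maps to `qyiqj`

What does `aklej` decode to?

Shifts by position in sleep: pos 0: s→x (+5), pos 1: l→v (+10), pos 2: e→j (+5), pos 3: e→o (+10) — repeating every 2. The shifts repeat in a cycle of length 2: positions 0,1,… shift by +5, +10, then the pattern repeats.
Decoding aklej: a−5=v, k−10=a, l−5=g, e−10=u, j−5=e.

vague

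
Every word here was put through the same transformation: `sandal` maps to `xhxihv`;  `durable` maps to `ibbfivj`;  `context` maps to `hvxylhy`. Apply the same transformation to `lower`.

Shifts by position in sandal: pos 0: s→x (+5), pos 1: a→h (+7), pos 2: n→x (+10), pos 3: d→i (+5), pos 4: a→h (+7), pos 5: l→v (+10) — repeating every 3. A repeating key of period 3 is used — shifts +5, +7, +10 over and over.
For lower: l+5=q, o+7=v, w+10=g, e+5=j, r+7=y.

qvgjy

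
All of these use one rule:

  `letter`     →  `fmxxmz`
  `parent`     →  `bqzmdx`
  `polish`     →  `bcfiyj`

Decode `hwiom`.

juice

l(11)→f(5) and e(4)→m(12) fit y≡25x+16 (mod 26); the inverse of 25 mod 26 is 25. This is an affine cipher: with a=0,…,z=25, each position x becomes (25x+16) mod 26.
Decoding hwiom: h(7)→25·(7−16)≡9=j; w(22)→25·(22−16)≡20=u; i(8)→25·(8−16)≡8=i; o(14)→25·(14−16)≡2=c; m(12)→25·(12−16)≡4=e (all mod 26).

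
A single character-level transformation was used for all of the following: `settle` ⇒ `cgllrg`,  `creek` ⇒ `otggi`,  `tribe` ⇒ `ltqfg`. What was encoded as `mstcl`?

worst

Each letter's alphabet position (a=0..z=25) is mapped through 9·x+22 mod 26 — an affine cipher.
Decoding mstcl: m(12)→3·(12−22)≡22=w; s(18)→3·(18−22)≡14=o; t(19)→3·(19−22)≡17=r; c(2)→3·(2−22)≡18=s; l(11)→3·(11−22)≡19=t (all mod 26).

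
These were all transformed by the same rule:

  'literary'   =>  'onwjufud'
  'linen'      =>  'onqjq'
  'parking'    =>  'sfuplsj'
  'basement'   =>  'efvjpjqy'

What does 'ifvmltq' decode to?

fashion

The shifts repeat in a cycle of length 2: positions 0,1,… shift by +3, +5, then the pattern repeats.
Decoding ifvmltq: i−3=f, f−5=a, v−3=s, m−5=h, l−3=i, t−5=o, q−3=n.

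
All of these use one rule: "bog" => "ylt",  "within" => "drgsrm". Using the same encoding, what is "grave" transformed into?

tizev

Each pair mirrors across the alphabet (b↔y, o↔l, g↔t): positions sum to 25. Each letter is replaced by its mirror in the alphabet: a↔z, b↔y, c↔x, and so on (the Atbash cipher).
For grave: g↔t, r↔i, a↔z, v↔e, e↔v.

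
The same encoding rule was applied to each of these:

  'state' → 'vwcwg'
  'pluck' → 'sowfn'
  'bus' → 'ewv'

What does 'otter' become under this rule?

qwwgu

The rule splits by letter class: vowels +2, consonants +3.
On otter: o(vowel)+2=q, t(cons)+3=w, t(cons)+3=w, e(vowel)+2=g, r(cons)+3=u.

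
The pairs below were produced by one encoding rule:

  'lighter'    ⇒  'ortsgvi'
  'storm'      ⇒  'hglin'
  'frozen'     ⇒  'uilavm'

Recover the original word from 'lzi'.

oar

Each pair mirrors across the alphabet (l↔o, i↔r, g↔t): positions sum to 25. Each letter is replaced by its mirror in the alphabet: a↔z, b↔y, c↔x, and so on (the Atbash cipher).
Decoding lzi: l↔o, z↔a, i↔r.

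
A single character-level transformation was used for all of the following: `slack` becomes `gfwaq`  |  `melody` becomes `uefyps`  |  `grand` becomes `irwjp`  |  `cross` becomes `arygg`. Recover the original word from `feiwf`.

s(18)→g(6) and l(11)→f(5) fit y≡15x+22 (mod 26); the inverse of 15 mod 26 is 7. Each letter's alphabet position (a=0..z=25) is mapped through 15·x+22 mod 26 — an affine cipher.
Reversing it on feiwf: f(5)→7·(5−22)≡11=l; e(4)→7·(4−22)≡4=e; i(8)→7·(8−22)≡6=g; w(22)→7·(22−22)≡0=a; f(5)→7·(5−22)≡11=l (all mod 26).

legal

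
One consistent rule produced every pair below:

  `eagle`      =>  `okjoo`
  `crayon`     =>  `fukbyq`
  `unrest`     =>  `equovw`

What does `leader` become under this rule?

Two shifts are in play — +10 for a/e/i/o/u, +3 for every other letter.
For leader: l(cons)+3=o, e(vowel)+10=o, a(vowel)+10=k, d(cons)+3=g, e(vowel)+10=o, r(cons)+3=u.

ookgou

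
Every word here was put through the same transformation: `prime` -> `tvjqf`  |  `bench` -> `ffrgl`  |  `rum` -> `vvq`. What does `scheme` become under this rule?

Two shifts are in play — +1 for a/e/i/o/u, +4 for every other letter.
For scheme: s(cons)+4=w, c(cons)+4=g, h(cons)+4=l, e(vowel)+1=f, m(cons)+4=q, e(vowel)+1=f.

wglfqf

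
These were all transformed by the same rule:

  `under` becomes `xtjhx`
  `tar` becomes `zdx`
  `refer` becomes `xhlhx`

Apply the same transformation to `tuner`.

The shift depends on letter class: consonant n→t is +6, but vowel u→x is +3. Two shifts are in play — +3 for a/e/i/o/u, +6 for every other letter.
For tuner: t(cons)+6=z, u(vowel)+3=x, n(cons)+6=t, e(vowel)+3=h, r(cons)+6=x.

zxthx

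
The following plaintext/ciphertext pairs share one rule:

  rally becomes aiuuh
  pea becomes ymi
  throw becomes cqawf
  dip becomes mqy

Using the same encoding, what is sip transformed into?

The shift depends on letter class: consonant r→a is +9, but vowel a→i is +8. The rule splits by letter class: vowels +8, consonants +9.
On sip: s(cons)+9=b, i(vowel)+8=q, p(cons)+9=y.

bqy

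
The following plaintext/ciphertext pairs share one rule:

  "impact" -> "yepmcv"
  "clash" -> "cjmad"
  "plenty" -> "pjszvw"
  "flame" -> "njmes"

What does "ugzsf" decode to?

i(8)→y(24) and m(12)→e(4) fit y≡21x+12 (mod 26); the inverse of 21 mod 26 is 5. Treating letters as 0–25, the rule is x ↦ 21x + 12 (mod 26).
Reversing it on ugzsf: u(20)→5·(20−12)≡14=o; g(6)→5·(6−12)≡22=w; z(25)→5·(25−12)≡13=n; s(18)→5·(18−12)≡4=e; f(5)→5·(5−12)≡17=r (all mod 26).

owner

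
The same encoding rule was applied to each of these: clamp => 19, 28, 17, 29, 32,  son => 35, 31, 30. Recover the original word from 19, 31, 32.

cop

c is letter #3 and maps to 19: an offset of 16. Each letter is replaced by its alphabet position (a=1..z=26) + 16.
Decoding 19, 31, 32: 19→(19−16)÷1=3=c, 31→(31−16)÷1=15=o, 32→(32−16)÷1=16=p.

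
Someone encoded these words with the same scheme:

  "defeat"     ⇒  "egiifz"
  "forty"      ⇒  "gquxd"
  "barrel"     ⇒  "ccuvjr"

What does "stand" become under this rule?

tvdri

In defeat: d→e is +1, e→g is +2, f→i is +3, e→i is +4 — the shift increases by 1 each position. Each letter shifts forward by (position + 1), i.e. 1, 2, 3, … — the shift grows by one for each successive letter.
On stand: s+1=t, t+2=v, a+3=d, n+4=r, d+5=i.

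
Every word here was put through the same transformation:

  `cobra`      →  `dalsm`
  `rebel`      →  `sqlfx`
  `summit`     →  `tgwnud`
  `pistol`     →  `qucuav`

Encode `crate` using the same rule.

A repeating key of period 3 is used — shifts +1, +12, +10 over and over.
Applying it to crate: c+1=d, r+12=d, a+10=k, t+1=u, e+12=q.

ddkuq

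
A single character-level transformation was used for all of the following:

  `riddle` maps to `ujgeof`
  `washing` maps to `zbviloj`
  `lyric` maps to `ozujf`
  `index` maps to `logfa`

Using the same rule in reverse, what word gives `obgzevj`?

Shifts by position in riddle: pos 0: r→u (+3), pos 1: i→j (+1), pos 2: d→g (+3), pos 3: d→e (+1) — repeating every 2. A repeating key of period 2 is used — shifts +3, +1 over and over.
Reversing it on obgzevj: o−3=l, b−1=a, g−3=d, z−1=y, e−3=b, v−1=u, j−3=g.

ladybug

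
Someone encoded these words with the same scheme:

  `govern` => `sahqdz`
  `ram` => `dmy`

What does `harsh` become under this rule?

tmdet

It's a constant shift of +12 (ROT12).
Applying it to harsh: h+12=t, a+12=m, r+12=d, s+12=e, h+12=t.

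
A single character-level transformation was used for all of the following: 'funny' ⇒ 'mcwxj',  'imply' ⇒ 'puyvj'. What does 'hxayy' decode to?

In funny: f→m is +7, u→c is +8, n→w is +9, n→x is +10 — the shift increases by 1 each position. Each letter shifts forward by (position + 7), i.e. 7, 8, 9, … — the shift grows by one for each successive letter.
Decoding hxayy: h−7=a, x−8=p, a−9=r, y−10=o, y−11=n.

apron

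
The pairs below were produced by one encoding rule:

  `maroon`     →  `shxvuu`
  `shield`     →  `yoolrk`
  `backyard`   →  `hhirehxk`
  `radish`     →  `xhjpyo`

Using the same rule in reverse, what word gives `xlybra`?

Shifts by position in maroon: pos 0: m→s (+6), pos 1: a→h (+7), pos 2: r→x (+6), pos 3: o→v (+7) — repeating every 2. A repeating key of period 2 is used — shifts +6, +7 over and over.
Decoding xlybra: x−6=r, l−7=e, y−6=s, b−7=u, r−6=l, a−7=t.

result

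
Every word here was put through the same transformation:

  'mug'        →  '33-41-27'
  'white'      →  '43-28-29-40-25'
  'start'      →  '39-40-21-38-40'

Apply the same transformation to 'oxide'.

m is letter #13 and maps to 33: an offset of 20. Each letter is replaced by its alphabet position (a=1..z=26) + 20.
On oxide: o=15→35, x=24→44, i=9→29, d=4→24, e=5→25.

35-44-29-24-25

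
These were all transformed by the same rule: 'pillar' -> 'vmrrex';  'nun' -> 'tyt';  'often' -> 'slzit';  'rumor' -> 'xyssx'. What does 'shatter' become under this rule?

ynezzix

The shift depends on letter class: consonant p→v is +6, but vowel i→m is +4. Two shifts are in play — +4 for a/e/i/o/u, +6 for every other letter.
For shatter: s(cons)+6=y, h(cons)+6=n, a(vowel)+4=e, t(cons)+6=z, t(cons)+6=z, e(vowel)+4=i, r(cons)+6=x.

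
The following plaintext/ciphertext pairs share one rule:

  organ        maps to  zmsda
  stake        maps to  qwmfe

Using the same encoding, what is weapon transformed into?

zabmqi

The output letters match the input read backwards, each shifted +12: organ reversed is nagro. Two steps: reverse the string, then apply a Caesar shift of +12.
On weapon: reverse → nopaew; then shift: n+12=z, o+12=a, p+12=b, a+12=m, e+12=q, w+12=i.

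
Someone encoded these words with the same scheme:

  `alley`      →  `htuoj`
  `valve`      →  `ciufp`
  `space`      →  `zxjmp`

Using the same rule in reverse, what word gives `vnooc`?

In alley: a→h is +7, l→t is +8, l→u is +9, e→o is +10 — the shift increases by 1 each position. Each letter shifts forward by (position + 7), i.e. 7, 8, 9, … — the shift grows by one for each successive letter.
Reversing it on vnooc: v−7=o, n−8=f, o−9=f, o−10=e, c−11=r.

offer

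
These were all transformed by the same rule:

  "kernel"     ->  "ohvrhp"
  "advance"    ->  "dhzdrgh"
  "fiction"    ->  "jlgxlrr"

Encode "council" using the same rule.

The shift depends on letter class: consonant k→o is +4, but vowel e→h is +3. Vowels shift forward by 3 and consonants shift forward by 4.
On council: c(cons)+4=g, o(vowel)+3=r, u(vowel)+3=x, n(cons)+4=r, c(cons)+4=g, i(vowel)+3=l, l(cons)+4=p.

grxrglp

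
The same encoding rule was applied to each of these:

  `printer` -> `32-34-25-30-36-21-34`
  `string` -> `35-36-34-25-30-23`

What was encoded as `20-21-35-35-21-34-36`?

p is letter #16 and maps to 32: an offset of 16. The number is (letter's place in the alphabet, a=1) + 16.
Undoing it on 20-21-35-35-21-34-36: 20→(20−16)÷1=4=d, 21→(21−16)÷1=5=e, 35→(35−16)÷1=19=s, 35→(35−16)÷1=19=s, 21→(21−16)÷1=5=e, 34→(34−16)÷1=18=r, 36→(36−16)÷1=20=t.

dessert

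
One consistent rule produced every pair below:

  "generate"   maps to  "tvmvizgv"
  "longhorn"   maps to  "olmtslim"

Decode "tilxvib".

Each pair mirrors across the alphabet (g↔t, e↔v, n↔m): positions sum to 25. Letters are reflected about the middle of the alphabet (position → 25−position): Atbash.
Reversing it on tilxvib: t↔g, i↔r, l↔o, x↔c, v↔e, i↔r, b↔y.

grocery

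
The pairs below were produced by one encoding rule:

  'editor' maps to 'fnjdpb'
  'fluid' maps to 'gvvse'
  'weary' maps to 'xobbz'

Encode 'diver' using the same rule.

Shifts by position in editor: pos 0: e→f (+1), pos 1: d→n (+10), pos 2: i→j (+1), pos 3: t→d (+10) — repeating every 2. A repeating key of period 2 is used — shifts +1, +10 over and over.
On diver: d+1=e, i+10=s, v+1=w, e+10=o, r+1=s.

eswos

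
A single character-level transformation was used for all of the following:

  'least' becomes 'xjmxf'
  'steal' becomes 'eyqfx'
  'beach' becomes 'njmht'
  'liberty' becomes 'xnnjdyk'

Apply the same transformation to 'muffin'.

yzrkus

Shifts by position in least: pos 0: l→x (+12), pos 1: e→j (+5), pos 2: a→m (+12), pos 3: s→x (+5) — repeating every 2. The shifts repeat in a cycle of length 2: positions 0,1,… shift by +12, +5, then the pattern repeats.
Applying it to muffin: m+12=y, u+5=z, f+12=r, f+5=k, i+12=u, n+5=s.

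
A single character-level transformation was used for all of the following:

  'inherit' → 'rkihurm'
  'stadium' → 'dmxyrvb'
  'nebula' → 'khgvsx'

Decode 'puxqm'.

craft

i(8)→r(17) and n(13)→k(10) fit y≡9x+23 (mod 26); the inverse of 9 mod 26 is 3. Each letter's alphabet position (a=0..z=25) is mapped through 9·x+23 mod 26 — an affine cipher.
Decoding puxqm: p(15)→3·(15−23)≡2=c; u(20)→3·(20−23)≡17=r; x(23)→3·(23−23)≡0=a; q(16)→3·(16−23)≡5=f; m(12)→3·(12−23)≡19=t (all mod 26).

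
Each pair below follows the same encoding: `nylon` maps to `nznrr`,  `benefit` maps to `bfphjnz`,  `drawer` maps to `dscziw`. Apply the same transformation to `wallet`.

wbnoiy

In nylon: n→n is +0, y→z is +1, l→n is +2, o→r is +3 — the shift increases by 1 each position. Letter i (0-indexed) is shifted by i+0, so successive shifts are 0, 1, 2, ….
For wallet: w+0=w, a+1=b, l+2=n, l+3=o, e+4=i, t+5=y.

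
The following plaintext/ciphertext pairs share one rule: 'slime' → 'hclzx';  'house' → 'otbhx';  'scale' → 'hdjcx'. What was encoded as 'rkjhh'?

grass

s(18)→h(7) and l(11)→c(2) fit y≡23x+9 (mod 26); the inverse of 23 mod 26 is 17. This is an affine cipher: with a=0,…,z=25, each position x becomes (23x+9) mod 26.
Reversing it on rkjhh: r(17)→17·(17−9)≡6=g; k(10)→17·(10−9)≡17=r; j(9)→17·(9−9)≡0=a; h(7)→17·(7−9)≡18=s; h(7)→17·(7−9)≡18=s (all mod 26).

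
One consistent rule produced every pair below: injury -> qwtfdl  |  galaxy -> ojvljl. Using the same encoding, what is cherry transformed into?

Each letter shifts forward by (position + 8), i.e. 8, 9, 10, … — the shift grows by one for each successive letter.
For cherry: c+8=k, h+9=q, e+10=o, r+11=c, r+12=d, y+13=l.

kqocdl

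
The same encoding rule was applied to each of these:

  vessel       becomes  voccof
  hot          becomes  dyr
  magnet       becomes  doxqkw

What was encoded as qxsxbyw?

The output letters match the input read backwards, each shifted +10: vessel reversed is lessev. Read the word backwards and shift each letter +10.
Reversing it on qxsxbyw: shift back: q−10=g, x−10=n, s−10=i, x−10=n, b−10=r, y−10=o, w−10=m → gninrom; then reverse → morning.

morning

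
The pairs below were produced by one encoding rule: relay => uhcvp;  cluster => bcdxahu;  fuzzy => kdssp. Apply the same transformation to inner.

tiihu

r(17)→u(20) and e(4)→h(7) fit y≡3x+21 (mod 26); the inverse of 3 mod 26 is 9. This is an affine cipher: with a=0,…,z=25, each position x becomes (3x+21) mod 26.
On inner: i(8)→3·8+21≡19=t; n(13)→3·13+21≡8=i; n(13)→3·13+21≡8=i; e(4)→3·4+21≡7=h; r(17)→3·17+21≡20=u (all mod 26).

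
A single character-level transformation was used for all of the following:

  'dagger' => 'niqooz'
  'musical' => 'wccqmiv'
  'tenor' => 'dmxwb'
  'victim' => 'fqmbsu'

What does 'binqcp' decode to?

radish

Shifts by position in dagger: pos 0: d→n (+10), pos 1: a→i (+8), pos 2: g→q (+10), pos 3: g→o (+8) — repeating every 2. The shifts repeat in a cycle of length 2: positions 0,1,… shift by +10, +8, then the pattern repeats.
Decoding binqcp: b−10=r, i−8=a, n−10=d, q−8=i, c−10=s, p−8=h.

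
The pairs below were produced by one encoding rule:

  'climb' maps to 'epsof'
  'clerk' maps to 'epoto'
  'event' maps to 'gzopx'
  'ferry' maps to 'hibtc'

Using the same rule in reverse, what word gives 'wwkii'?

usage

It's a Vigenère-style cipher with numeric key [2,4,10]: position i shifts by key[i mod 3].
Decoding wwkii: w−2=u, w−4=s, k−10=a, i−2=g, i−4=e.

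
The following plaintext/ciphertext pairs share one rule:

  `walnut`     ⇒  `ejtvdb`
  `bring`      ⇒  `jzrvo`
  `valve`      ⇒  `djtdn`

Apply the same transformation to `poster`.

The shift depends on letter class: consonant w→e is +8, but vowel a→j is +9. Two shifts are in play — +9 for a/e/i/o/u, +8 for every other letter.
Applying it to poster: p(cons)+8=x, o(vowel)+9=x, s(cons)+8=a, t(cons)+8=b, e(vowel)+9=n, r(cons)+8=z.

xxabnz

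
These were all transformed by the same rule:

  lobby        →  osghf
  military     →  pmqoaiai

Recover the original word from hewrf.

In lobby: l→o is +3, o→s is +4, b→g is +5, b→h is +6 — the shift increases by 1 each position. Each letter shifts forward by (position + 3), i.e. 3, 4, 5, … — the shift grows by one for each successive letter.
Reversing it on hewrf: h−3=e, e−4=a, w−5=r, r−6=l, f−7=y.

early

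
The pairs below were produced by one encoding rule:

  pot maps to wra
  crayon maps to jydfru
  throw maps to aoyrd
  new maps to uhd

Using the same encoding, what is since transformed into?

zlujh

Two shifts are in play — +3 for a/e/i/o/u, +7 for every other letter.
On since: s(cons)+7=z, i(vowel)+3=l, n(cons)+7=u, c(cons)+7=j, e(vowel)+3=h.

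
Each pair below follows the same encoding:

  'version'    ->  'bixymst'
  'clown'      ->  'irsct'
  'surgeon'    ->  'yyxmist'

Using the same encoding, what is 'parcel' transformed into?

The shift depends on letter class: consonant v→b is +6, but vowel e→i is +4. The rule splits by letter class: vowels +4, consonants +6.
On parcel: p(cons)+6=v, a(vowel)+4=e, r(cons)+6=x, c(cons)+6=i, e(vowel)+4=i, l(cons)+6=r.

vexiir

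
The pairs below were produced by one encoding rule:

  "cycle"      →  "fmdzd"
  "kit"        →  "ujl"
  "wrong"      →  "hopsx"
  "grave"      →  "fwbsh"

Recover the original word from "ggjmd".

cliff

The output letters match the input read backwards, each shifted +1: cycle reversed is elcyc. Read the word backwards and shift each letter +1.
Reversing it on ggjmd: shift back: g−1=f, g−1=f, j−1=i, m−1=l, d−1=c → ffilc; then reverse → cliff.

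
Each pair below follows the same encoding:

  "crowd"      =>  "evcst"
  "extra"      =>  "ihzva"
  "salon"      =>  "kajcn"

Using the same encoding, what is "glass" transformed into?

c(2)→e(4) and r(17)→v(21) fit y≡15x+0 (mod 26); the inverse of 15 mod 26 is 7. This is an affine cipher: with a=0,…,z=25, each position x becomes (15x+0) mod 26.
Applying it to glass: g(6)→15·6+0≡12=m; l(11)→15·11+0≡9=j; a(0)→15·0+0≡0=a; s(18)→15·18+0≡10=k; s(18)→15·18+0≡10=k (all mod 26).

mjakk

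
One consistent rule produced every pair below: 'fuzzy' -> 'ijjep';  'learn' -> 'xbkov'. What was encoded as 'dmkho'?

The output letters match the input read backwards, each shifted +10: fuzzy reversed is yzzuf. Read the word backwards and shift each letter +10.
Decoding dmkho: shift back: d−10=t, m−10=c, k−10=a, h−10=x, o−10=e → tcaxe; then reverse → exact.

exact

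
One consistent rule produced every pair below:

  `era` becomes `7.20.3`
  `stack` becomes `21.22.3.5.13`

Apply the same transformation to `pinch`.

18.11.16.5.10

Letters become their 1-based position plus 2 (so a→3, b→4, …).
For pinch: p=16→18, i=9→11, n=14→16, c=3→5, h=8→10.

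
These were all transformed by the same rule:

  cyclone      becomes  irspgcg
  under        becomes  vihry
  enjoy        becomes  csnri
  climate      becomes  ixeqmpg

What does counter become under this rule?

vixrysg

The output letters match the input read backwards, each shifted +4: cyclone reversed is enolcyc. Two steps: reverse the string, then apply a Caesar shift of +4.
Applying it to counter: reverse → retnuoc; then shift: r+4=v, e+4=i, t+4=x, n+4=r, u+4=y, o+4=s, c+4=g.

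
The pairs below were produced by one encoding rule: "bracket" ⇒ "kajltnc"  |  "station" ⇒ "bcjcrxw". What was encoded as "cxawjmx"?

Every letter moves 9 places later in the alphabet, wrapping around z→a.
Reversing it on cxawjmx: c−9=t, x−9=o, a−9=r, w−9=n, j−9=a, m−9=d, x−9=o.

tornado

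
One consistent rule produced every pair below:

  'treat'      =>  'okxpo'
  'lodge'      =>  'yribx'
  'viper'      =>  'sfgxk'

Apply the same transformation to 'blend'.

eyxci

This is an affine cipher: with a=0,…,z=25, each position x becomes (15x+15) mod 26.
For blend: b(1)→15·1+15≡4=e; l(11)→15·11+15≡24=y; e(4)→15·4+15≡23=x; n(13)→15·13+15≡2=c; d(3)→15·3+15≡8=i (all mod 26).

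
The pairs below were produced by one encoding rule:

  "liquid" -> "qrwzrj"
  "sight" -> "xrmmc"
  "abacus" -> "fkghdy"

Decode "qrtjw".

linen

Shifts by position in liquid: pos 0: l→q (+5), pos 1: i→r (+9), pos 2: q→w (+6), pos 3: u→z (+5), pos 4: i→r (+9), pos 5: d→j (+6) — repeating every 3. The shifts repeat in a cycle of length 3: positions 0,1,… shift by +5, +9, +6, then the pattern repeats.
Decoding qrtjw: q−5=l, r−9=i, t−6=n, j−5=e, w−9=n.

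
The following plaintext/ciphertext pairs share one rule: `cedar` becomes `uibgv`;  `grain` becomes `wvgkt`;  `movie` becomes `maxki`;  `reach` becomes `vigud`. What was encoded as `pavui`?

force

c(2)→u(20) and e(4)→i(8) fit y≡7x+6 (mod 26); the inverse of 7 mod 26 is 15. Each letter's alphabet position (a=0..z=25) is mapped through 7·x+6 mod 26 — an affine cipher.
Reversing it on pavui: p(15)→15·(15−6)≡5=f; a(0)→15·(0−6)≡14=o; v(21)→15·(21−6)≡17=r; u(20)→15·(20−6)≡2=c; i(8)→15·(8−6)≡4=e (all mod 26).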